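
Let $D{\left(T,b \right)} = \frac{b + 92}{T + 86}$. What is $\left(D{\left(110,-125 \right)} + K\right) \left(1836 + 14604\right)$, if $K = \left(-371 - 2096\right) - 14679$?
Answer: $- \frac{13812267390}{49} \approx -2.8188 \cdot 10^{8}$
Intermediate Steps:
$K = -17146$ ($K = \left(-371 - 2096\right) - 14679 = -2467 - 14679 = -17146$)
$D{\left(T,b \right)} = \frac{92 + b}{86 + T}$
$\left(D{\left(110,-125 \right)} + K\right) \left(1836 + 14604\right) = \left(\frac{92 - 125}{86 + 110} - 17146\right) \left(1836 + 14604\right) = \left(\frac{1}{196} \left(-33\right) - 17146\right) 16440 = \left(- \frac{33}{196} - 17146\right) 16440 = \left(- \frac{3360649}{196}\right) 16440 = - \frac{13812267390}{49}$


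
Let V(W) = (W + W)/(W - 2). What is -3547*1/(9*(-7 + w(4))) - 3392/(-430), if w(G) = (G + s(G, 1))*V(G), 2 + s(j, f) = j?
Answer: -503117/32895 ≈ -15.295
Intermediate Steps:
s(j, f) = -2 + j
V(W) = 2*W/(-2 + W) (V(W) = (2*W)/(-2 + W) = 2*W/(-2 + W))
w(G) = 2*G*(-2 + 2*G)/(-2 + G) (w(G) = (G + (-2 + G))*(2*G/(-2 + G)) = (-2 + 2*G)*(2*G/(-2 + G)) = 2*G*(-2 + 2*G)/(-2 + G))
-3547*1/(9*(-7 + w(4))) - 3392/(-430) = -3547*1/(9*(-7 + 4*4*(-1 + 4)/(-2 + 4))) - 3392/(-430) = -3547*1/(9*(-7 + 4*4*3/2)) - 3392*(-1/430) = -3547*1/(9*(-7 + 4*4*(½)*3)) + 1696/215 = -3547*1/(9*(-7 + 24)) + 1696/215 = -3547/(9*17) + 1696/215 = -3547/153 + 1696/215 = -503117/32895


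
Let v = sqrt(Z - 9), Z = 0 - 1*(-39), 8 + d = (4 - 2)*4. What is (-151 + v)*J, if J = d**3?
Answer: 0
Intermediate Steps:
d = 0 (d = -8 + (4 - 2)*4 = -8 + 2*4 = -8 + 8 = 0)
J = 0 (J = 0**3 = 0)
Z = 39 (Z = 0 + 39 = 39)
v = sqrt(30) (v = sqrt(39 - 9) = sqrt(30) ≈ 5.4772)
(-151 + v)*J = (-151 + sqrt(30))*0 = 0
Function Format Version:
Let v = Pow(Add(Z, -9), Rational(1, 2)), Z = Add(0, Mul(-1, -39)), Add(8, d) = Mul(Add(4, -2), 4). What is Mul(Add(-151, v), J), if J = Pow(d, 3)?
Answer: 0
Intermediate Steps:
d = 0 (d = Add(-8, Mul(Add(4, -2), 4)) = Add(-8, Mul(2, 4)) = Add(-8, 8) = 0)
J = 0 (J = Pow(0, 3) = 0)
Z = 39 (Z = Add(0, 39) = 39)
v = Pow(30, Rational(1, 2)) (v = Pow(Add(39, -9), Rational(1, 2)) = Pow(30, Rational(1, 2)) ≈ 5.4772)
Mul(Add(-151, v), J) = Mul(Add(-151, Pow(30, Rational(1, 2))), 0) = 0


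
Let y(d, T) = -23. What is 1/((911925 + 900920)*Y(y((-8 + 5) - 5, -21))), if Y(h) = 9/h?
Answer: -23/16315605 ≈ -1.4097e-6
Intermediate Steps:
1/((911925 + 900920)*Y(y((-8 + 5) - 5, -21))) = 1/((911925 + 900920)*((9/(-23)))) = 1/(1812845*((9*(-1/23)))) = 1/(1812845*(-9/23)) = (1/1812845)*(-23/9) = -23/16315605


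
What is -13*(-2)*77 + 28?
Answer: 2030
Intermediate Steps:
-13*(-2)*77 + 28 = 26*77 + 28 = 2002 + 28 = 2030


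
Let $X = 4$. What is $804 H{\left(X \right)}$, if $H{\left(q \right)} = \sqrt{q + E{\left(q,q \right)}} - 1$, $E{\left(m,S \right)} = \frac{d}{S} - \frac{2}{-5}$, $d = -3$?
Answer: $-804 + \frac{402 \sqrt{365}}{5} \approx 732.04$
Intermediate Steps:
$E{\left(m,S \right)} = \frac{2}{5} - \frac{3}{S}$ ($E{\left(m,S \right)} = - \frac{3}{S} - \frac{2}{-5} = - \frac{3}{S} - - \frac{2}{5} = - \frac{3}{S} + \frac{2}{5} = \frac{2}{5} - \frac{3}{S}$)
$H{\left(q \right)} = -1 + \sqrt{\frac{2}{5} + q - \frac{3}{q}}$ ($H{\left(q \right)} = \sqrt{q + \left(\frac{2}{5} - \frac{3}{q}\right)} - 1 = \sqrt{\frac{2}{5} + q - \frac{3}{q}} - 1 = -1 + \sqrt{\frac{2}{5} + q - \frac{3}{q}}$)
$804 H{\left(X \right)} = 804 \left(-1 + \frac{\sqrt{10 - \frac{75}{4} + 25 \cdot 4}}{5}\right) = 804 \left(-1 + \frac{\sqrt{10 - \frac{75}{4} + 100}}{5}\right) = 804 \left(-1 + \frac{\sqrt{\frac{365}{4}}}{5}\right) = 804 \left(-1 + \frac{\frac{1}{2} \sqrt{365}}{5}\right) = 804 \left(-1 + \frac{\sqrt{365}}{10}\right) = -804 + \frac{402 \sqrt{365}}{5}$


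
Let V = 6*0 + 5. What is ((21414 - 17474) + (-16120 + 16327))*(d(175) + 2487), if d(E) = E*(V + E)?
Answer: 140944089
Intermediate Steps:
V = 5 (V = 0 + 5 = 5)
d(E) = E*(5 + E)
((21414 - 17474) + (-16120 + 16327))*(d(175) + 2487) = ((21414 - 17474) + (-16120 + 16327))*(175*(5 + 175) + 2487) = (3940 + 207)*(175*180 + 2487) = 4147*(31500 + 2487) = 4147*33987 = 140944089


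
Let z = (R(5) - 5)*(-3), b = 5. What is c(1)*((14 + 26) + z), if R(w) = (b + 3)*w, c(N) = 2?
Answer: -130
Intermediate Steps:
R(w) = 8*w (R(w) = (5 + 3)*w = 8*w)
z = -105 (z = (8*5 - 5)*(-3) = (40 - 5)*(-3) = 35*(-3) = -105)
c(1)*((14 + 26) + z) = 2*((14 + 26) - 105) = 2*(40 - 105) = 2*(-65) = -130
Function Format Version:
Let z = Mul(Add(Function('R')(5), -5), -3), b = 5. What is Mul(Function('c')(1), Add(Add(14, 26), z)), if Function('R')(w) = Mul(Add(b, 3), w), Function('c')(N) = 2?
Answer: -130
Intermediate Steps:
Function('R')(w) = Mul(8, w) (Function('R')(w) = Mul(Add(5, 3), w) = Mul(8, w))
z = -105 (z = Mul(Add(Mul(8, 5), -5), -3) = Mul(Add(40, -5), -3) = Mul(35, -3) = -105)
Mul(Function('c')(1), Add(Add(14, 26), z)) = Mul(2, Add(Add(14, 26), -105)) = Mul(2, Add(40, -105)) = Mul(2, -65) = -130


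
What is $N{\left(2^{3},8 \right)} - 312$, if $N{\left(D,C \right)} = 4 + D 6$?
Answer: $-260$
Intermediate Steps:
$N{\left(D,C \right)} = 4 + 6 D$
$N{\left(2^{3},8 \right)} - 312 = \left(4 + 6 \cdot 2^{3}\right) - 312 = \left(4 + 6 \cdot 8\right) - 312 = \left(4 + 48\right) - 312 = 52 - 312 = -260$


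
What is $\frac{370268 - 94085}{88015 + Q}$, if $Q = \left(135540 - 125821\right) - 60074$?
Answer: $\frac{276183}{37660} \approx 7.3336$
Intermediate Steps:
$Q = -50355$ ($Q = 9719 - 60074 = -50355$)
$\frac{370268 - 94085}{88015 + Q} = \frac{370268 - 94085}{88015 - 50355} = \frac{276183}{37660}$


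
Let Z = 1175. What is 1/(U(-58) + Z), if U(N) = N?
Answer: 1/1117 ≈ 0.00089526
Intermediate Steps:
1/(U(-58) + Z) = 1/(-58 + 1175) = 1/1117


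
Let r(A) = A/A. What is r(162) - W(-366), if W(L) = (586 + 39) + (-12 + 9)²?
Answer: -633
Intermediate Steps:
W(L) = 634 (W(L) = 625 + (-3)² = 625 + 9 = 634)
r(A) = 1
r(162) - W(-366) = 1 - 1*634 = 1 - 634 = -633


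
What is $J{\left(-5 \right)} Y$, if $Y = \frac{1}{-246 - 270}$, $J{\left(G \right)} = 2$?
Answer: $- \frac{1}{258} \approx -0.003876$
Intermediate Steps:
$Y = - \frac{1}{516}$ ($Y = \frac{1}{-516} = - \frac{1}{516} \approx -0.001938$)
$J{\left(-5 \right)} Y = 2 \left(- \frac{1}{516}\right) = - \frac{1}{258}$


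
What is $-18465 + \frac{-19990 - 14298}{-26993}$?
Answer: $- \frac{498391457}{26993} \approx -18464.0$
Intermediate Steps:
$-18465 + \frac{-19990 - 14298}{-26993} = -18465 + \left(-19990 - 14298\right) \left(- \frac{1}{26993}\right) = -18465 - - \frac{34288}{26993} = -18465 + \frac{34288}{26993} = - \frac{498391457}{26993}$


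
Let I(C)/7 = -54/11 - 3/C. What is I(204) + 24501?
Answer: 18300967/748 ≈ 24467.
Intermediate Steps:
I(C) = -378/11 - 21/C (I(C) = 7*(-54/11 - 3/C) = -378/11 - 21/C)
I(204) + 24501 = (-378/11 - 21/204) + 24501 = (-378/11 - 21*1/204) + 24501 = (-378/11 - 7/68) + 24501 = -25781/748 + 24501 = 18300967/748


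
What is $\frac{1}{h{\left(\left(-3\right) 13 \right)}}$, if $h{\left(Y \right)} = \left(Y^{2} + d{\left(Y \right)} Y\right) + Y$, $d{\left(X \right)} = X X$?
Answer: $- \frac{1}{57837} \approx -1.729 \cdot 10^{-5}$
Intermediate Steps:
$d{\left(X \right)} = X^{2}$
$h{\left(Y \right)} = Y + Y^{2} + Y^{3}$ ($h{\left(Y \right)} = \left(Y^{2} + Y^{2} Y\right) + Y = \left(Y^{2} + Y^{3}\right) + Y = Y + Y^{2} + Y^{3}$)
$\frac{1}{h{\left(\left(-3\right) 13 \right)}} = \frac{1}{\left(-3\right) 13 \left(1 - 39 + \left(\left(-3\right) 13\right)^{2}\right)} = \frac{1}{\left(-39\right) \left(1 - 39 + \left(-39\right)^{2}\right)} = \frac{1}{\left(-39\right) \left(1 - 39 + 1521\right)} = \frac{1}{\left(-39\right) 1483} = \frac{1}{-57837} = - \frac{1}{57837}$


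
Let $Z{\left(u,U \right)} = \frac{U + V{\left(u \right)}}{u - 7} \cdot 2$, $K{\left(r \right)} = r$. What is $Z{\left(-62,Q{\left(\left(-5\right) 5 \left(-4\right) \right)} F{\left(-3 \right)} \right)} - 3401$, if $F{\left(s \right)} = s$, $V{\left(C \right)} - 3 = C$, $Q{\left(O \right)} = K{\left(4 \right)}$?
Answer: $- \frac{234527}{69} \approx -3398.9$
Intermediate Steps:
$Q{\left(O \right)} = 4$
$V{\left(C \right)} = 3 + C$
$Z{\left(u,U \right)} = \frac{2 \left(3 + U + u\right)}{-7 + u}$ ($Z{\left(u,U \right)} = \frac{U + \left(3 + u\right)}{u - 7} \cdot 2 = \frac{3 + U + u}{-7 + u} 2 = \frac{2 \left(3 + U + u\right)}{-7 + u}$)
$Z{\left(-62,Q{\left(\left(-5\right) 5 \left(-4\right) \right)} F{\left(-3 \right)} \right)} - 3401 = \frac{2 \left(3 + 4 \left(-3\right) - 62\right)}{-7 - 62} - 3401 = \frac{2 \left(3 - 12 - 62\right)}{-69} - 3401 = 2 \left(- \frac{1}{69}\right) \left(-71\right) - 3401 = \frac{142}{69} - 3401 = - \frac{234527}{69}$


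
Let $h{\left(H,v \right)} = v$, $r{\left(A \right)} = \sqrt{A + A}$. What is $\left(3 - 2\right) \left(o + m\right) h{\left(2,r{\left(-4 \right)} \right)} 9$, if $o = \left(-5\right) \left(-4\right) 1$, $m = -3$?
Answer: $306 i \sqrt{2} \approx 432.75 i$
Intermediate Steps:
$r{\left(A \right)} = \sqrt{2} \sqrt{A}$ ($r{\left(A \right)} = \sqrt{2 A} = \sqrt{2} \sqrt{A}$)
$o = 20$ ($o = 20 \cdot 1 = 20$)
$\left(3 - 2\right) \left(o + m\right) h{\left(2,r{\left(-4 \right)} \right)} 9 = \left(3 - 2\right) \left(20 - 3\right) \sqrt{2} \sqrt{-4} \cdot 9 = 1 \cdot 17 \sqrt{2} \cdot 2 i 9 = 17 \cdot 2 i \sqrt{2} \cdot 9 = 34 i \sqrt{2} \cdot 9 = 306 i \sqrt{2}$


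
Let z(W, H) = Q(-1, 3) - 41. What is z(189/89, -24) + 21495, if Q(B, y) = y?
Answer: 21457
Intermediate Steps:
z(W, H) = -38 (z(W, H) = 3 - 41 = -38)
z(189/89, -24) + 21495 = -38 + 21495 = 21457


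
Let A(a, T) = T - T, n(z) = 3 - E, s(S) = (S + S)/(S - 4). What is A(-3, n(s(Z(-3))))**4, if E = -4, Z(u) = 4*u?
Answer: 0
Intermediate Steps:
s(S) = 2*S/(-4 + S) (s(S) = (2*S)/(-4 + S) = 2*S/(-4 + S))
n(z) = 7 (n(z) = 3 - 1*(-4) = 3 + 4 = 7)
A(a, T) = 0
A(-3, n(s(Z(-3))))**4 = 0**4 = 0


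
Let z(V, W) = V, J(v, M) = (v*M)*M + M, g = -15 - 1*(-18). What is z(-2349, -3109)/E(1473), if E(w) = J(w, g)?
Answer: -783/4420 ≈ -0.17715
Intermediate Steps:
g = 3 (g = -15 + 18 = 3)
J(v, M) = M + v*M² (J(v, M) = (M*v)*M + M = v*M² + M = M + v*M²)
E(w) = 3 + 9*w (E(w) = 3*(1 + 3*w) = 3 + 9*w)
z(-2349, -3109)/E(1473) = -2349/(3 + 9*1473) = -2349/(3 + 13257) = -2349/13260 = -2349*1/13260 = -783/4420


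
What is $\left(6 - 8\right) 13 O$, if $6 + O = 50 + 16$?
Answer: $-1560$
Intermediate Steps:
$O = 60$ ($O = -6 + \left(50 + 16\right) = -6 + 66 = 60$)
$\left(6 - 8\right) 13 O = \left(6 - 8\right) 13 \cdot 60 = \left(-2\right) 13 \cdot 60 = \left(-26\right) 60 = -1560$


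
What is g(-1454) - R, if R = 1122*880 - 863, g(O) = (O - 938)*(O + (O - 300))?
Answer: 6687039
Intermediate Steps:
g(O) = (-938 + O)*(-300 + 2*O) (g(O) = (-938 + O)*(O + (-300 + O)) = (-938 + O)*(-300 + 2*O))
R = 986497 (R = 987360 - 863 = 986497)
g(-1454) - R = (281400 - 2176*(-1454) + 2*(-1454)**2) - 1*986497 = (281400 + 3163904 + 2*2114116) - 986497 = (281400 + 3163904 + 4228232) - 986497 = 7673536 - 986497 = 6687039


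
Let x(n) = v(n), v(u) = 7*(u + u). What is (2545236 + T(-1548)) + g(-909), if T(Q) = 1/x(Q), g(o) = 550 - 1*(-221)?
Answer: 55177063703/21672 ≈ 2.5460e+6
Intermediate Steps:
v(u) = 14*u (v(u) = 7*(2*u) = 14*u)
x(n) = 14*n
g(o) = 771 (g(o) = 550 + 221 = 771)
T(Q) = 1/(14*Q)
(2545236 + T(-1548)) + g(-909) = (2545236 + (1/14)/(-1548)) + 771 = (2545236 + (1/14)*(-1/1548)) + 771 = (2545236 - 1/21672) + 771 = 55160354591/21672 + 771 = 55177063703/21672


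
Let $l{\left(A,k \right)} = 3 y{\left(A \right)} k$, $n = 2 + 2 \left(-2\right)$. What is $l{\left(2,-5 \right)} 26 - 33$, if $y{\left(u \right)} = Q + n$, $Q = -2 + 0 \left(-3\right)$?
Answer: $1527$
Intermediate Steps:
$n = -2$ ($n = 2 - 4 = -2$)
$Q = -2$ ($Q = -2 + 0 = -2$)
$y{\left(u \right)} = -4$ ($y{\left(u \right)} = -2 - 2 = -4$)
$l{\left(A,k \right)} = - 12 k$ ($l{\left(A,k \right)} = 3 \left(-4\right) k = - 12 k$)
$l{\left(2,-5 \right)} 26 - 33 = \left(-12\right) \left(-5\right) 26 - 33 = 60 \cdot 26 - 33 = 1560 - 33 = 1527$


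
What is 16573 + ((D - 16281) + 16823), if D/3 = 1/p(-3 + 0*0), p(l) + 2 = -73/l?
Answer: 1146714/67 ≈ 17115.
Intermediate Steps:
p(l) = -2 - 73/l
D = 9/67 (D = 3/(-2 - 73/(-3 + 0*0)) = 3/(-2 - 73/(-3 + 0)) = 3/(-2 - 73/(-3)) = 3/(-2 - 73*(-1/3)) = 3/(-2 + 73/3) = 3/(67/3) = 3*(3/67) = 9/67 ≈ 0.13433)
16573 + ((D - 16281) + 16823) = 16573 + ((9/67 - 16281) + 16823) = 16573 + (-1090818/67 + 16823) = 16573 + 36323/67 = 1146714/67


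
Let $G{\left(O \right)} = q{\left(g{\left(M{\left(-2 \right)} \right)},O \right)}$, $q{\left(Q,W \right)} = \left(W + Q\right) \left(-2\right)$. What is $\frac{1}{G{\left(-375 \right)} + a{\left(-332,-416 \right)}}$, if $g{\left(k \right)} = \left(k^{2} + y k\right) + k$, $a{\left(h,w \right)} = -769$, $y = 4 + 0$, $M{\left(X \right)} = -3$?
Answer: $- \frac{1}{7} \approx -0.14286$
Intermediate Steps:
$y = 4$
$g{\left(k \right)} = k^{2} + 5 k$ ($g{\left(k \right)} = \left(k^{2} + 4 k\right) + k = k^{2} + 5 k$)
$q{\left(Q,W \right)} = - 2 Q - 2 W$ ($q{\left(Q,W \right)} = \left(Q + W\right) \left(-2\right) = - 2 Q - 2 W$)
$G{\left(O \right)} = 12 - 2 O$ ($G{\left(O \right)} = - 2 \left(- 3 \left(5 - 3\right)\right) - 2 O = - 2 \left(\left(-3\right) 2\right) - 2 O = \left(-2\right) \left(-6\right) - 2 O = 12 - 2 O$)
$\frac{1}{G{\left(-375 \right)} + a{\left(-332,-416 \right)}} = \frac{1}{\left(12 - -750\right) - 769} = \frac{1}{\left(12 + 750\right) - 769} = \frac{1}{762 - 769} = \frac{1}{-7} = - \frac{1}{7}$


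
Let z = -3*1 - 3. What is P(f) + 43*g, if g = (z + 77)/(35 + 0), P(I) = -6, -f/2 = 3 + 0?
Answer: 2843/35 ≈ 81.229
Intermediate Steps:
f = -6 (f = -2*(3 + 0) = -2*3 = -6)
z = -6 (z = -3 - 3 = -6)
g = 71/35 (g = (-6 + 77)/(35 + 0) = 71/35 ≈ 2.0286)
P(f) + 43*g = -6 + 43*(71/35) = -6 + 3053/35 = 2843/35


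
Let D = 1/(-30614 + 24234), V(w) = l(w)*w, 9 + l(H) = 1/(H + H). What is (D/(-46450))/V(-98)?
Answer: 1/261529757500 ≈ 3.8237e-12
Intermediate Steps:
l(H) = -9 + 1/(2*H) (l(H) = -9 + 1/(H + H) = -9 + 1/(2*H))
V(w) = w*(-9 + 1/(2*w)) (V(w) = (-9 + 1/(2*w))*w = w*(-9 + 1/(2*w)))
D = -1/6380 (D = 1/(-6380) = -1/6380 ≈ -0.00015674)
(D/(-46450))/V(-98) = (-1/6380/(-46450))/(½ - 9*(-98)) = (-1/6380*(-1/46450))/(½ + 882) = 1/(296351000*(1765/2)) = (1/296351000)*(2/1765) = 1/261529757500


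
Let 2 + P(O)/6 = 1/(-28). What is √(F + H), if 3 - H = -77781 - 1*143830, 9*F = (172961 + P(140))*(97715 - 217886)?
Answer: I*√4073161064406/42 ≈ 48053.0*I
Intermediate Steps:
P(O) = -171/14 (P(O) = -12 + 6/(-28) = -12 + 6*(-1/28) = -12 - 3/14 = -171/14)
F = -96989333131/42 (F = ((172961 - 171/14)*(97715 - 217886))/9 = ((2421283/14)*(-120171))/9 = (⅑)*(-290967999393/14) = -96989333131/42 ≈ -2.3093e+9)
H = 221614 (H = 3 - (-77781 - 1*143830) = 3 - (-77781 - 143830) = 3 - 1*(-221611) = 3 + 221611 = 221614)
√(F + H) = √(-96989333131/42 + 221614) = √(-96980025343/42) = I*√4073161064406/42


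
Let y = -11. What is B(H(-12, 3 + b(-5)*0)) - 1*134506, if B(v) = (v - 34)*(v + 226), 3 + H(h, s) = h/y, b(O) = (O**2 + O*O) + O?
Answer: -17248901/121 ≈ -1.4255e+5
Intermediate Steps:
b(O) = O + 2*O**2 (b(O) = (O**2 + O**2) + O = 2*O**2 + O = O + 2*O**2)
H(h, s) = -3 - h/11 (H(h, s) = -3 + h/(-11) = -3 + h*(-1/11) = -3 - h/11)
B(v) = (-34 + v)*(226 + v)
B(H(-12, 3 + b(-5)*0)) - 1*134506 = (-7684 + (-3 - 1/11*(-12))**2 + 192*(-3 - 1/11*(-12))) - 1*134506 = (-7684 + (-3 + 12/11)**2 + 192*(-3 + 12/11)) - 134506 = (-7684 + (-21/11)**2 + 192*(-21/11)) - 134506 = (-7684 + 441/121 - 4032/11) - 134506 = -973675/121 - 134506 = -17248901/121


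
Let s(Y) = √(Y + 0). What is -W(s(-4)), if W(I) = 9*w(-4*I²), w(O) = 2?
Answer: -18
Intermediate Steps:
s(Y) = √Y
W(I) = 18 (W(I) = 9*2 = 18)
-W(s(-4)) = -1*18 = -18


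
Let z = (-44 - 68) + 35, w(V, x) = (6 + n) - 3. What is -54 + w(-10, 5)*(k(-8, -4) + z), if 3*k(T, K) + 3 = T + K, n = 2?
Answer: -464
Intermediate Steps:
w(V, x) = 5 (w(V, x) = (6 + 2) - 3 = 8 - 3 = 5)
z = -77 (z = -112 + 35 = -77)
k(T, K) = -1 + K/3 + T/3 (k(T, K) = -1 + (T + K)/3 = -1 + (K + T)/3 = -1 + (K/3 + T/3) = -1 + K/3 + T/3)
-54 + w(-10, 5)*(k(-8, -4) + z) = -54 + 5*((-1 + (⅓)*(-4) + (⅓)*(-8)) - 77) = -54 + 5*((-1 - 4/3 - 8/3) - 77) = -54 + 5*(-5 - 77) = -54 + 5*(-82) = -54 - 410 = -464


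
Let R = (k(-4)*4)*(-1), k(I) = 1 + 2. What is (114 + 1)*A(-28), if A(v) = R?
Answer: -1380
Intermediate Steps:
k(I) = 3
R = -12 (R = (3*4)*(-1) = 12*(-1) = -12)
A(v) = -12
(114 + 1)*A(-28) = (114 + 1)*(-12) = 115*(-12) = -1380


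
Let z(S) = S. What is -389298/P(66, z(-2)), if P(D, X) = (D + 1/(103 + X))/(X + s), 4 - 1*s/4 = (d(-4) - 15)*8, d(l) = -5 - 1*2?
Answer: -28231112364/6667 ≈ -4.2345e+6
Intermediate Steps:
d(l) = -7 (d(l) = -5 - 2 = -7)
s = 720 (s = 16 - 4*(-7 - 15)*8 = 16 - (-88)*8 = 16 - 4*(-176) = 16 + 704 = 720)
P(D, X) = (D + 1/(103 + X))/(720 + X) (P(D, X) = (D + 1/(103 + X))/(X + 720) = (D + 1/(103 + X))/(720 + X))
-389298/P(66, z(-2)) = -389298/((1 + 103*66 + 66*(-2))/(74160 + (-2)**2 + 823*(-2))) = -389298/((1 + 6798 - 132)/(74160 + 4 - 1646)) = -389298/(6667/72518) = -389298/((1/72518)*6667) = -389298/6667/72518 = -389298*72518/6667 = -1*28231112364/6667 = -28231112364/6667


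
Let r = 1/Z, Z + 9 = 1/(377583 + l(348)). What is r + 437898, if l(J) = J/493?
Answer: 25297488031497/57770290 ≈ 4.3790e+5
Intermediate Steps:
l(J) = J/493 (l(J) = J*(1/493) = J/493)
Z = -57770290/6418923 (Z = -9 + 1/(377583 + (1/493)*348) = -9 + 1/(377583 + 12/17) = -9 + 1/(6418923/17) = -9 + 17/6418923 = -57770290/6418923 ≈ -9.0000)
r = -6418923/57770290 (r = 1/(-57770290/6418923) = -6418923/57770290 ≈ -0.11111)
r + 437898 = -6418923/57770290 + 437898 = 25297488031497/57770290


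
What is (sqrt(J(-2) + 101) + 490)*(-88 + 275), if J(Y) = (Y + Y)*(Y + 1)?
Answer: 91630 + 187*sqrt(105) ≈ 93546.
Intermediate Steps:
J(Y) = 2*Y*(1 + Y) (J(Y) = (2*Y)*(1 + Y) = 2*Y*(1 + Y))
(sqrt(J(-2) + 101) + 490)*(-88 + 275) = (sqrt(2*(-2)*(1 - 2) + 101) + 490)*(-88 + 275) = (sqrt(2*(-2)*(-1) + 101) + 490)*187 = (sqrt(4 + 101) + 490)*187 = (sqrt(105) + 490)*187 = (490 + sqrt(105))*187 = 91630 + 187*sqrt(105)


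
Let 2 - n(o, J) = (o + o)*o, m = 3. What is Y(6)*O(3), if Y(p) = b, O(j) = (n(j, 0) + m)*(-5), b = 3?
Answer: 195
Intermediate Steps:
n(o, J) = 2 - 2*o² (n(o, J) = 2 - (o + o)*o = 2 - 2*o*o = 2 - 2*o²)
O(j) = -25 + 10*j² (O(j) = ((2 - 2*j²) + 3)*(-5) = (5 - 2*j²)*(-5) = -25 + 10*j²)
Y(p) = 3
Y(6)*O(3) = 3*(-25 + 10*3²) = 3*(-25 + 10*9) = 3*(-25 + 90) = 3*65 = 195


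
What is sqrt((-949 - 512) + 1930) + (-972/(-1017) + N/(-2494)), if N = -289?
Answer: 302009/281822 + sqrt(469) ≈ 22.728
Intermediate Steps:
sqrt((-949 - 512) + 1930) + (-972/(-1017) + N/(-2494)) = sqrt((-949 - 512) + 1930) + (-972/(-1017) - 289/(-2494)) = sqrt(-1461 + 1930) + (-972*(-1/1017) - 289*(-1/2494)) = sqrt(469) + (108/113 + 289/2494) = sqrt(469) + 302009/281822 = 302009/281822 + sqrt(469)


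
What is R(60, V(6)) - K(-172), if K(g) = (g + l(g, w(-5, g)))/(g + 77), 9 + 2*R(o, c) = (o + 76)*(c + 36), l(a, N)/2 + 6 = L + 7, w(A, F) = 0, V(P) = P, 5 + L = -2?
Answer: 541417/190 ≈ 2849.6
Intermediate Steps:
L = -7 (L = -5 - 2 = -7)
l(a, N) = -12 (l(a, N) = -12 + 2*(-7 + 7) = -12 + 2*0 = -12 + 0 = -12)
R(o, c) = -9/2 + (36 + c)*(76 + o)/2 (R(o, c) = -9/2 + ((o + 76)*(c + 36))/2 = -9/2 + ((76 + o)*(36 + c))/2 = -9/2 + ((36 + c)*(76 + o))/2 = -9/2 + (36 + c)*(76 + o)/2)
K(g) = (-12 + g)/(77 + g) (K(g) = (g - 12)/(g + 77) = (-12 + g)/(77 + g))
R(60, V(6)) - K(-172) = (2727/2 + 18*60 + 38*6 + (1/2)*6*60) - (-12 - 172)/(77 - 172) = (2727/2 + 1080 + 228 + 180) - (-184)/(-95) = 5703/2 - (-1)*(-184)/95 = 5703/2 - 1*184/95 = 5703/2 - 184/95 = 541417/190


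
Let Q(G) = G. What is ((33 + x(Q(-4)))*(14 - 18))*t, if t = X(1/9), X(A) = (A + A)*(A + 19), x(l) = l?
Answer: -39904/81 ≈ -492.64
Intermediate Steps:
X(A) = 2*A*(19 + A) (X(A) = (2*A)*(19 + A) = 2*A*(19 + A))
t = 344/81 (t = 2*(19 + 1/9)/9 = 2*(1/9)*(19 + 1/9) = 2*(1/9)*(172/9) = 344/81 ≈ 4.2469)
((33 + x(Q(-4)))*(14 - 18))*t = ((33 - 4)*(14 - 18))*(344/81) = (29*(-4))*(344/81) = -116*344/81 = -39904/81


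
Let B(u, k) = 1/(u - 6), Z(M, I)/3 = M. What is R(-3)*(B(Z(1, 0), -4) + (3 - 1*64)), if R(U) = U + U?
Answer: 368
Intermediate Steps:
R(U) = 2*U
Z(M, I) = 3*M
B(u, k) = 1/(-6 + u)
R(-3)*(B(Z(1, 0), -4) + (3 - 1*64)) = (2*(-3))*(1/(-6 + 3*1) + (3 - 1*64)) = -6*(1/(-6 + 3) + (3 - 64)) = -6*(1/(-3) - 61) = -6*(-1/3 - 61) = -6*(-184/3) = 368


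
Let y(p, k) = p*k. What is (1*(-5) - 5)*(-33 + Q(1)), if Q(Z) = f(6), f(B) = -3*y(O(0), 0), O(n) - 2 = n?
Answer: 330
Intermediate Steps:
O(n) = 2 + n
y(p, k) = k*p
f(B) = 0 (f(B) = -0*(2 + 0) = -0*2 = -3*0 = 0)
Q(Z) = 0
(1*(-5) - 5)*(-33 + Q(1)) = (1*(-5) - 5)*(-33 + 0) = (-5 - 5)*(-33) = -10*(-33) = 330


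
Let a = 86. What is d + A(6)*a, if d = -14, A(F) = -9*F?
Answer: -4658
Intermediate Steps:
d + A(6)*a = -14 - 9*6*86 = -14 - 54*86 = -14 - 4644 = -4658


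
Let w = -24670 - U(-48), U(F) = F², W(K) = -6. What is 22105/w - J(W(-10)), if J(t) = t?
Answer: 139739/26974 ≈ 5.1805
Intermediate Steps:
w = -26974 (w = -24670 - 1*(-48)² = -24670 - 1*2304 = -24670 - 2304 = -26974)
22105/w - J(W(-10)) = 22105/(-26974) - 1*(-6) = 22105*(-1/26974) + 6 = -22105/26974 + 6 = 139739/26974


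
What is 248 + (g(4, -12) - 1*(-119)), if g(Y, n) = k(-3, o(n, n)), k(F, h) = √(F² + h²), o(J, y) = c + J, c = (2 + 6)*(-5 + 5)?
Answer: 367 + 3*√17 ≈ 379.37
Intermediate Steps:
c = 0 (c = 8*0 = 0)
o(J, y) = J (o(J, y) = 0 + J = J)
g(Y, n) = √(9 + n²) (g(Y, n) = √((-3)² + n²) = √(9 + n²))
248 + (g(4, -12) - 1*(-119)) = 248 + (√(9 + (-12)²) - 1*(-119)) = 248 + (√(9 + 144) + 119) = 248 + (√153 + 119) = 248 + (3*√17 + 119) = 248 + (119 + 3*√17) = 367 + 3*√17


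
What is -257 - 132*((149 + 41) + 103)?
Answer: -38933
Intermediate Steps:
-257 - 132*((149 + 41) + 103) = -257 - 132*(190 + 103) = -257 - 132*293 = -257 - 38676 = -38933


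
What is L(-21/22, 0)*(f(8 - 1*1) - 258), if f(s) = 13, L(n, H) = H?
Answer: 0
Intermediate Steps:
L(-21/22, 0)*(f(8 - 1*1) - 258) = 0*(13 - 258) = 0*(-245) = 0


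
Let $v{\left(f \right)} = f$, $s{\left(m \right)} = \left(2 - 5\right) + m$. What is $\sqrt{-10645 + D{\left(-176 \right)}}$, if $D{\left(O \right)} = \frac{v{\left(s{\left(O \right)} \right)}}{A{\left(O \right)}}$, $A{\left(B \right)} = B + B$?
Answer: $\frac{i \sqrt{82430942}}{88} \approx 103.17 i$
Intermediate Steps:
$A{\left(B \right)} = 2 B$
$s{\left(m \right)} = -3 + m$
$D{\left(O \right)} = \frac{-3 + O}{2 O}$
$\sqrt{-10645 + D{\left(-176 \right)}} = \sqrt{-10645 + \frac{-3 - 176}{2 \left(-176\right)}} = \sqrt{-10645 + \frac{1}{2} \left(- \frac{1}{176}\right) \left(-179\right)} = \sqrt{-10645 + \frac{179}{352}} = \sqrt{- \frac{3746861}{352}} = \frac{i \sqrt{82430942}}{88}$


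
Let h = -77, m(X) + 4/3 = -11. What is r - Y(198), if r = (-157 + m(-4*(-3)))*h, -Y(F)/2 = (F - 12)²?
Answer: 246692/3 ≈ 82231.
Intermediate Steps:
m(X) = -37/3 (m(X) = -4/3 - 11 = -37/3)
Y(F) = -2*(-12 + F)² (Y(F) = -2*(F - 12)² = -2*(-12 + F)²)
r = 39116/3 (r = (-157 - 37/3)*(-77) = -508/3*(-77) = 39116/3 ≈ 13039.)
r - Y(198) = 39116/3 - (-2)*(-12 + 198)² = 39116/3 - (-2)*186² = 39116/3 - (-2)*34596 = 39116/3 - 1*(-69192) = 39116/3 + 69192 = 246692/3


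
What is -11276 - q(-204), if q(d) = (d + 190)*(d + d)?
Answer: -16988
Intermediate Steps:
q(d) = 2*d*(190 + d) (q(d) = (190 + d)*(2*d) = 2*d*(190 + d))
-11276 - q(-204) = -11276 - 2*(-204)*(190 - 204) = -11276 - 2*(-204)*(-14) = -11276 - 1*5712 = -11276 - 5712 = -16988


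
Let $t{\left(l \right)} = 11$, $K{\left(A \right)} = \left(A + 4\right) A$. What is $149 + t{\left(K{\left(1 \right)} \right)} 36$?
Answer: $545$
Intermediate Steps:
$K{\left(A \right)} = A \left(4 + A\right)$ ($K{\left(A \right)} = \left(4 + A\right) A = A \left(4 + A\right)$)
$149 + t{\left(K{\left(1 \right)} \right)} 36 = 149 + 11 \cdot 36 = 149 + 396 = 545$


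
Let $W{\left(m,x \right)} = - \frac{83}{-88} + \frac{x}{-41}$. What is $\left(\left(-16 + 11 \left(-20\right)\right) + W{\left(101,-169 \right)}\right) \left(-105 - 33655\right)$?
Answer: $\frac{3516158860}{451} \approx 7.7964 \cdot 10^{6}$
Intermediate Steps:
$W{\left(m,x \right)} = \frac{83}{88} - \frac{x}{41}$ ($W{\left(m,x \right)} = \left(-83\right) \left(- \frac{1}{88}\right) + x \left(- \frac{1}{41}\right) = \frac{83}{88} - \frac{x}{41}$)
$\left(\left(-16 + 11 \left(-20\right)\right) + W{\left(101,-169 \right)}\right) \left(-105 - 33655\right) = \left(\left(-16 + 11 \left(-20\right)\right) + \left(\frac{83}{88} - - \frac{169}{41}\right)\right) \left(-105 - 33655\right) = \left(\left(-16 - 220\right) + \left(\frac{83}{88} + \frac{169}{41}\right)\right) \left(-33760\right) = \left(-236 + \frac{18275}{3608}\right) \left(-33760\right) = \left(- \frac{833213}{3608}\right) \left(-33760\right) = \frac{3516158860}{451}$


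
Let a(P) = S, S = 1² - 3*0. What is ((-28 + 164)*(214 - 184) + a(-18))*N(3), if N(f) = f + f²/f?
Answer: 24486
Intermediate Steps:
S = 1 (S = 1 + 0 = 1)
a(P) = 1
N(f) = 2*f (N(f) = f + f = 2*f)
((-28 + 164)*(214 - 184) + a(-18))*N(3) = ((-28 + 164)*(214 - 184) + 1)*(2*3) = (136*30 + 1)*6 = (4080 + 1)*6 = 4081*6 = 24486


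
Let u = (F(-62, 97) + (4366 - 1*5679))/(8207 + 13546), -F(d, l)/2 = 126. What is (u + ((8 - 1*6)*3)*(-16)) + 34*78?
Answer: 55599103/21753 ≈ 2555.9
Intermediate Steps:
F(d, l) = -252 (F(d, l) = -2*126 = -252)
u = -1565/21753 (u = (-252 + (4366 - 1*5679))/(8207 + 13546) = (-252 + (4366 - 5679))/21753 = (-252 - 1313)*(1/21753) = -1565*1/21753 = -1565/21753 ≈ -0.071944)
(u + ((8 - 1*6)*3)*(-16)) + 34*78 = (-1565/21753 + ((8 - 1*6)*3)*(-16)) + 34*78 = (-1565/21753 + ((8 - 6)*3)*(-16)) + 2652 = (-1565/21753 + (2*3)*(-16)) + 2652 = (-1565/21753 + 6*(-16)) + 2652 = (-1565/21753 - 96) + 2652 = -2089853/21753 + 2652 = 55599103/21753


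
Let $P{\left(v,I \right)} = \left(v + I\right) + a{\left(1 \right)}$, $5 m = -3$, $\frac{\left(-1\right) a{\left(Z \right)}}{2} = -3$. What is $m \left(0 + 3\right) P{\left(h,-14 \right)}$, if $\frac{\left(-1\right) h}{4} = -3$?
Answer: $- \frac{36}{5} \approx -7.2$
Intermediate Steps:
$h = 12$ ($h = \left(-4\right) \left(-3\right) = 12$)
$a{\left(Z \right)} = 6$ ($a{\left(Z \right)} = \left(-2\right) \left(-3\right) = 6$)
$m = - \frac{3}{5}$ ($m = \frac{1}{5} \left(-3\right) = - \frac{3}{5} \approx -0.6$)
$P{\left(v,I \right)} = 6 + I + v$ ($P{\left(v,I \right)} = \left(v + I\right) + 6 = \left(I + v\right) + 6 = 6 + I + v$)
$m \left(0 + 3\right) P{\left(h,-14 \right)} = - \frac{3 \left(0 + 3\right)}{5} \left(6 - 14 + 12\right) = \left(- \frac{3}{5}\right) 3 \cdot 4 = \left(- \frac{9}{5}\right) 4 = - \frac{36}{5}$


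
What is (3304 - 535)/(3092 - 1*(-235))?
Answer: 923/1109 ≈ 0.83228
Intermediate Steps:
(3304 - 535)/(3092 - 1*(-235)) = 2769/(3092 + 235) = 2769/3327 = 2769*(1/3327) = 923/1109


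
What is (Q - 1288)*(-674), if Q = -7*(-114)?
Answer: 330260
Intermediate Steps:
Q = 798
(Q - 1288)*(-674) = (798 - 1288)*(-674) = -490*(-674) = 330260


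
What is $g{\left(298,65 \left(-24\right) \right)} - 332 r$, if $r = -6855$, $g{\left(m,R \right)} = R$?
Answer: $2274300$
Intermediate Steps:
$g{\left(298,65 \left(-24\right) \right)} - 332 r = 65 \left(-24\right) - 332 \left(-6855\right) = -1560 - -2275860 = -1560 + 2275860 = 2274300$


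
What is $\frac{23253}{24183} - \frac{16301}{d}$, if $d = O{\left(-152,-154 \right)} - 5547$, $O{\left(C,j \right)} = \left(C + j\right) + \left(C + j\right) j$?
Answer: $\frac{20943240}{36965059} \approx 0.56657$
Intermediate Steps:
$O{\left(C,j \right)} = C + j + j \left(C + j\right)$ ($O{\left(C,j \right)} = \left(C + j\right) + j \left(C + j\right) = C + j + j \left(C + j\right)$)
$d = 41271$ ($d = \left(-152 - 154 + \left(-154\right)^{2} - -23408\right) - 5547 = \left(-152 - 154 + 23716 + 23408\right) - 5547 = 46818 - 5547 = 41271$)
$\frac{23253}{24183} - \frac{16301}{d} = \frac{23253}{24183} - \frac{16301}{41271} = 23253 \cdot \frac{1}{24183} - \frac{16301}{41271} = \frac{7751}{8061} - \frac{16301}{41271} = \frac{20943240}{36965059}$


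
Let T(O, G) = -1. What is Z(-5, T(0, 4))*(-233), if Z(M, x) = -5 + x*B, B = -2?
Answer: 699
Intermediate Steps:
Z(M, x) = -5 - 2*x (Z(M, x) = -5 + x*(-2) = -5 - 2*x)
Z(-5, T(0, 4))*(-233) = (-5 - 2*(-1))*(-233) = (-5 + 2)*(-233) = -3*(-233) = 699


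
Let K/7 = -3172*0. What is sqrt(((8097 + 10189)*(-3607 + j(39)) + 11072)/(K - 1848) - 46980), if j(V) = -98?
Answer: I*sqrt(2203795671)/462 ≈ 101.61*I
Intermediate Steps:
K = 0 (K = 7*(-3172*0) = 7*0 = 0)
sqrt(((8097 + 10189)*(-3607 + j(39)) + 11072)/(K - 1848) - 46980) = sqrt(((8097 + 10189)*(-3607 - 98) + 11072)/(0 - 1848) - 46980) = sqrt((18286*(-3705) + 11072)/(-1848) - 46980) = sqrt((-67749630 + 11072)*(-1/1848) - 46980) = sqrt(-67738558*(-1/1848) - 46980) = sqrt(33869279/924 - 46980) = sqrt(-9540241/924) = I*sqrt(2203795671)/462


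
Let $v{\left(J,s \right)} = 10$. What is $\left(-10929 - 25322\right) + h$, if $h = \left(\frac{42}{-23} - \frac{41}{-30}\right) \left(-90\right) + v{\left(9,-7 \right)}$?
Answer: $- \frac{832592}{23} \approx -36200.0$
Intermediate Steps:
$h = \frac{1181}{23}$ ($h = \left(\frac{42}{-23} - \frac{41}{-30}\right) \left(-90\right) + 10 = \left(42 \left(- \frac{1}{23}\right) - - \frac{41}{30}\right) \left(-90\right) + 10 = \left(- \frac{42}{23} + \frac{41}{30}\right) \left(-90\right) + 10 = \left(- \frac{317}{690}\right) \left(-90\right) + 10 = \frac{951}{23} + 10 = \frac{1181}{23} \approx 51.348$)
$\left(-10929 - 25322\right) + h = \left(-10929 - 25322\right) + \frac{1181}{23} = -36251 + \frac{1181}{23} = - \frac{832592}{23}$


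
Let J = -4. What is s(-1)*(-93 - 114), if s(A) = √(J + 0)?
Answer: -414*I ≈ -414.0*I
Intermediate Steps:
s(A) = 2*I (s(A) = √(-4 + 0) = √(-4) = 2*I)
s(-1)*(-93 - 114) = (2*I)*(-93 - 114) = (2*I)*(-207) = -414*I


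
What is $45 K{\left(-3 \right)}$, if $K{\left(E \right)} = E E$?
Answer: $405$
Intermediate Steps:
$K{\left(E \right)} = E^{2}$
$45 K{\left(-3 \right)} = 45 \left(-3\right)^{2} = 45 \cdot 9 = 405$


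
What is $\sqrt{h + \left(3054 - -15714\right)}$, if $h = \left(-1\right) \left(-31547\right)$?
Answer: $\sqrt{50315} \approx 224.31$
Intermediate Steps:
$h = 31547$
$\sqrt{h + \left(3054 - -15714\right)} = \sqrt{31547 + \left(3054 - -15714\right)} = \sqrt{31547 + \left(3054 + 15714\right)} = \sqrt{31547 + 18768} = \sqrt{50315}$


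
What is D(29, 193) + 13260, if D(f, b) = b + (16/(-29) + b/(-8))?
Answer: 3115371/232 ≈ 13428.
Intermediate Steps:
D(f, b) = -16/29 + 7*b/8 (D(f, b) = b + (16*(-1/29) + b*(-⅛)) = b + (-16/29 - b/8) = -16/29 + 7*b/8)
D(29, 193) + 13260 = (-16/29 + (7/8)*193) + 13260 = (-16/29 + 1351/8) + 13260 = 39051/232 + 13260 = 3115371/232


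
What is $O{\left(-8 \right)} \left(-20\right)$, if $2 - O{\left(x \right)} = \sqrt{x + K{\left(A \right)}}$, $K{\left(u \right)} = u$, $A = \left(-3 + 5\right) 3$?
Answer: $-40 + 20 i \sqrt{2} \approx -40.0 + 28.284 i$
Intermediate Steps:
$A = 6$ ($A = 2 \cdot 3 = 6$)
$O{\left(x \right)} = 2 - \sqrt{6 + x}$ ($O{\left(x \right)} = 2 - \sqrt{x + 6} = 2 - \sqrt{6 + x}$)
$O{\left(-8 \right)} \left(-20\right) = \left(2 - \sqrt{6 - 8}\right) \left(-20\right) = \left(2 - \sqrt{-2}\right) \left(-20\right) = \left(2 - i \sqrt{2}\right) \left(-20\right) = -40 + 20 i \sqrt{2}$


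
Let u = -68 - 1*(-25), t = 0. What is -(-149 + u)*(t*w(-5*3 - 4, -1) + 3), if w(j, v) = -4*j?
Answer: 576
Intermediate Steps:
u = -43 (u = -68 + 25 = -43)
-(-149 + u)*(t*w(-5*3 - 4, -1) + 3) = -(-149 - 43)*(0*(-4*(-5*3 - 4)) + 3) = -(-192)*(0*(-4*(-15 - 4)) + 3) = -(-192)*(0*(-4*(-19)) + 3) = -(-192)*(0*76 + 3) = -(-192)*(0 + 3) = -(-192)*3 = -1*(-576) = 576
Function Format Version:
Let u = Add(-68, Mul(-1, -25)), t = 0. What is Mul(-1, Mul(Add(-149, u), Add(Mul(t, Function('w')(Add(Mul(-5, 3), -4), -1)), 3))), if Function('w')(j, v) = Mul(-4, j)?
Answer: 576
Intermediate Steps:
u = -43 (u = Add(-68, 25) = -43)
Mul(-1, Mul(Add(-149, u), Add(Mul(t, Function('w')(Add(Mul(-5, 3), -4), -1)), 3))) = Mul(-1, Mul(Add(-149, -43), Add(Mul(0, Mul(-4, Add(Mul(-5, 3), -4))), 3))) = Mul(-1, Mul(-192, Add(Mul(0, Mul(-4, Add(-15, -4))), 3))) = Mul(-1, Mul(-192, Add(Mul(0, Mul(-4, -19)), 3))) = Mul(-1, Mul(-192, Add(Mul(0, 76), 3))) = Mul(-1, Mul(-192, Add(0, 3))) = Mul(-1, Mul(-192, 3)) = Mul(-1, -576) = 576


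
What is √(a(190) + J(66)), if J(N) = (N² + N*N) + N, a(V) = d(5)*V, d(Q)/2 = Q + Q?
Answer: √12578 ≈ 112.15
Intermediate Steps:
d(Q) = 4*Q (d(Q) = 2*(Q + Q) = 2*(2*Q) = 4*Q)
a(V) = 20*V (a(V) = (4*5)*V = 20*V)
J(N) = N + 2*N² (J(N) = (N² + N²) + N = 2*N² + N = N + 2*N²)
√(a(190) + J(66)) = √(20*190 + 66*(1 + 2*66)) = √(3800 + 66*(1 + 132)) = √(3800 + 66*133) = √(3800 + 8778) = √12578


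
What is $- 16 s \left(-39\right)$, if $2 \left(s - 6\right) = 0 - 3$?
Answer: $2808$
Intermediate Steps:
$s = \frac{9}{2}$ ($s = 6 + \frac{0 - 3}{2} = 6 + \frac{1}{2} \left(-3\right) = 6 - \frac{3}{2} = \frac{9}{2} \approx 4.5$)
$- 16 s \left(-39\right) = \left(-16\right) \frac{9}{2} \left(-39\right) = \left(-72\right) \left(-39\right) = 2808$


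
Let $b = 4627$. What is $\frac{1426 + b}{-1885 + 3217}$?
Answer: $\frac{6053}{1332} \approx 4.5443$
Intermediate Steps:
$\frac{1426 + b}{-1885 + 3217} = \frac{1426 + 4627}{-1885 + 3217} = \frac{6053}{1332}$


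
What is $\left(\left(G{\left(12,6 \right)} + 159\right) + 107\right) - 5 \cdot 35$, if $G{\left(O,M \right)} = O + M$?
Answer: $109$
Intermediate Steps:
$G{\left(O,M \right)} = M + O$
$\left(\left(G{\left(12,6 \right)} + 159\right) + 107\right) - 5 \cdot 35 = \left(\left(\left(6 + 12\right) + 159\right) + 107\right) - 5 \cdot 35 = \left(\left(18 + 159\right) + 107\right) - 175 = \left(177 + 107\right) - 175 = 284 - 175 = 109$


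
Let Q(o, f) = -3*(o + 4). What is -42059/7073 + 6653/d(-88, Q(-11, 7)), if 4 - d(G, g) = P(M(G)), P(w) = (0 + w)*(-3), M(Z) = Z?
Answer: -57992009/1838980 ≈ -31.535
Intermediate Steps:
Q(o, f) = -12 - 3*o (Q(o, f) = -3*(4 + o) = -12 - 3*o)
P(w) = -3*w (P(w) = w*(-3) = -3*w)
d(G, g) = 4 + 3*G (d(G, g) = 4 - (-3)*G = 4 + 3*G)
-42059/7073 + 6653/d(-88, Q(-11, 7)) = -42059/7073 + 6653/(4 + 3*(-88)) = -42059*1/7073 + 6653/(4 - 264) = -42059/7073 + 6653/(-260) = -42059/7073 + 6653*(-1/260) = -42059/7073 - 6653/260 = -57992009/1838980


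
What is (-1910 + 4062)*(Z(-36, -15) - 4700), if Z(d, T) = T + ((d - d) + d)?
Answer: -10224152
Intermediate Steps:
Z(d, T) = T + d (Z(d, T) = T + (0 + d) = T + d)
(-1910 + 4062)*(Z(-36, -15) - 4700) = (-1910 + 4062)*((-15 - 36) - 4700) = 2152*(-51 - 4700) = 2152*(-4751) = -10224152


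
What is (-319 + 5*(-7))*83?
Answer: -29382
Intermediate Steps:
(-319 + 5*(-7))*83 = (-319 - 35)*83 = -354*83 = -29382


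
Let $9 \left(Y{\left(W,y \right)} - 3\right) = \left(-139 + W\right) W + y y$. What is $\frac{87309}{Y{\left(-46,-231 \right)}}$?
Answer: $\frac{785781}{61898} \approx 12.695$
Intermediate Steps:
$Y{\left(W,y \right)} = 3 + \frac{y^{2}}{9} + \frac{W \left(-139 + W\right)}{9}$ ($Y{\left(W,y \right)} = 3 + \frac{\left(-139 + W\right) W + y y}{9} = 3 + \frac{W \left(-139 + W\right) + y^{2}}{9} = 3 + \frac{y^{2} + W \left(-139 + W\right)}{9} = 3 + \left(\frac{y^{2}}{9} + \frac{W \left(-139 + W\right)}{9}\right) = 3 + \frac{y^{2}}{9} + \frac{W \left(-139 + W\right)}{9}$)
$\frac{87309}{Y{\left(-46,-231 \right)}} = \frac{87309}{3 - - \frac{6394}{9} + \frac{\left(-46\right)^{2}}{9} + \frac{\left(-231\right)^{2}}{9}} = \frac{87309}{3 + \frac{6394}{9} + \frac{1}{9} \cdot 2116 + \frac{1}{9} \cdot 53361} = \frac{87309}{3 + \frac{6394}{9} + \frac{2116}{9} + 5929} = \frac{87309}{\frac{61898}{9}} = 87309 \cdot \frac{9}{61898} = \frac{785781}{61898}$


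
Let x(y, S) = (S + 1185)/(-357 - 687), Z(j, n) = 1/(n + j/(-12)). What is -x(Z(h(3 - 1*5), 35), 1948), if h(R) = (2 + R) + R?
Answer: 3133/1044 ≈ 3.0010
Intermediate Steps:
h(R) = 2 + 2*R
Z(j, n) = 1/(n - j/12) (Z(j, n) = 1/(n + j*(-1/12)) = 1/(n - j/12))
x(y, S) = -395/348 - S/1044 (x(y, S) = (1185 + S)/(-1044) = (1185 + S)*(-1/1044) = -395/348 - S/1044)
-x(Z(h(3 - 1*5), 35), 1948) = -(-395/348 - 1/1044*1948) = -(-395/348 - 487/261) = -1*(-3133/1044) = 3133/1044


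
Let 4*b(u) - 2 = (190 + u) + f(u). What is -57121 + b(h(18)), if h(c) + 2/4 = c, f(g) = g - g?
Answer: -456549/8 ≈ -57069.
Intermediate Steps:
f(g) = 0
h(c) = -1/2 + c
b(u) = 48 + u/4 (b(u) = 1/2 + ((190 + u) + 0)/4 = 1/2 + (190 + u)/4 = 1/2 + (95/2 + u/4) = 48 + u/4)
-57121 + b(h(18)) = -57121 + (48 + (-1/2 + 18)/4) = -57121 + (48 + (1/4)*(35/2)) = -57121 + (48 + 35/8) = -57121 + 419/8 = -456549/8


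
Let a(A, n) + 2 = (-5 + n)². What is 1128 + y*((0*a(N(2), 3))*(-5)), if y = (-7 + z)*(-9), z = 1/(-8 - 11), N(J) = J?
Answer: 1128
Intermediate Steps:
z = -1/19 (z = 1/(-19) = -1/19 ≈ -0.052632)
a(A, n) = -2 + (-5 + n)²
y = 1206/19 (y = (-7 - 1/19)*(-9) = -134/19*(-9) = 1206/19 ≈ 63.474)
1128 + y*((0*a(N(2), 3))*(-5)) = 1128 + 1206*((0*(-2 + (-5 + 3)²))*(-5))/19 = 1128 + 1206*((0*(-2 + (-2)²))*(-5))/19 = 1128 + 1206*((0*(-2 + 4))*(-5))/19 = 1128 + 1206*((0*2)*(-5))/19 = 1128 + 1206*(0*(-5))/19 = 1128 + (1206/19)*0 = 1128 + 0 = 1128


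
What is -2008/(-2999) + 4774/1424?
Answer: 8588309/2135288 ≈ 4.0221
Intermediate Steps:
-2008/(-2999) + 4774/1424 = -2008*(-1/2999) + 4774*(1/1424) = 2008/2999 + 2387/712 = 8588309/2135288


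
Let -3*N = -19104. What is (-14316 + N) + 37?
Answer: -7911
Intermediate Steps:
N = 6368 (N = -⅓*(-19104) = 6368)
(-14316 + N) + 37 = (-14316 + 6368) + 37 = -7948 + 37 = -7911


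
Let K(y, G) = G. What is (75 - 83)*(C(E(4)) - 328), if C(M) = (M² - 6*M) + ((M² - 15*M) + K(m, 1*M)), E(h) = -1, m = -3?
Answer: 2448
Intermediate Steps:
C(M) = -20*M + 2*M² (C(M) = (M² - 6*M) + ((M² - 15*M) + 1*M) = (M² - 6*M) + ((M² - 15*M) + M) = (M² - 6*M) + (M² - 14*M) = -20*M + 2*M²)
(75 - 83)*(C(E(4)) - 328) = (75 - 83)*(2*(-1)*(-10 - 1) - 328) = -8*(2*(-1)*(-11) - 328) = -8*(22 - 328) = -8*(-306) = 2448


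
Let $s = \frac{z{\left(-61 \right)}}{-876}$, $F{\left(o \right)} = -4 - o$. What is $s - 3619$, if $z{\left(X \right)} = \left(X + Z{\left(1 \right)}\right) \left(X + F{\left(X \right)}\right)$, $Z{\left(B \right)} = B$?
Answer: $- \frac{264207}{73} \approx -3619.3$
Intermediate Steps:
$z{\left(X \right)} = -4 - 4 X$ ($z{\left(X \right)} = \left(X + 1\right) \left(X - \left(4 + X\right)\right) = \left(1 + X\right) \left(-4\right) = -4 - 4 X$)
$s = - \frac{20}{73}$ ($s = \frac{-4 - -244}{-876} = \left(-4 + 244\right) \left(- \frac{1}{876}\right) = 240 \left(- \frac{1}{876}\right) = - \frac{20}{73} \approx -0.27397$)
$s - 3619 = - \frac{20}{73} - 3619 = - \frac{264207}{73}$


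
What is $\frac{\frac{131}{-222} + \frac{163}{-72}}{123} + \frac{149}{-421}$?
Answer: $- \frac{52023991}{137949912} \approx -0.37712$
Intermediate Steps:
$\frac{\frac{131}{-222} + \frac{163}{-72}}{123} + \frac{149}{-421} = \left(131 \left(- \frac{1}{222}\right) + 163 \left(- \frac{1}{72}\right)\right) \frac{1}{123} + 149 \left(- \frac{1}{421}\right) = \left(- \frac{131}{222} - \frac{163}{72}\right) \frac{1}{123} - \frac{149}{421} = \left(- \frac{7603}{2664}\right) \frac{1}{123} - \frac{149}{421} = - \frac{7603}{327672} - \frac{149}{421} = - \frac{52023991}{137949912}$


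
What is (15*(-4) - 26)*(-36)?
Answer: 3096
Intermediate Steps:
(15*(-4) - 26)*(-36) = (-60 - 26)*(-36) = -86*(-36) = 3096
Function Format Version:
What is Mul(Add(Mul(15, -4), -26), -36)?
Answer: 3096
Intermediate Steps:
Mul(Add(Mul(15, -4), -26), -36) = Mul(Add(-60, -26), -36) = Mul(-86, -36) = 3096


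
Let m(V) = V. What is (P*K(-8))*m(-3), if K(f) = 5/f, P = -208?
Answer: -390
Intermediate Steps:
(P*K(-8))*m(-3) = -1040/(-8)*(-3) = -1040*(-1)/8*(-3) = -208*(-5/8)*(-3) = 130*(-3) = -390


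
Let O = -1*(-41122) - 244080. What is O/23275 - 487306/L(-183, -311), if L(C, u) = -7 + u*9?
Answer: 5785471/35075 ≈ 164.95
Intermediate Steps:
L(C, u) = -7 + 9*u
O = -202958 (O = 41122 - 244080 = -202958)
O/23275 - 487306/L(-183, -311) = -202958/23275 - 487306/(-7 + 9*(-311)) = -202958*1/23275 - 487306/(-7 - 2799) = -218/25 - 487306/(-2806) = -218/25 - 487306*(-1/2806) = -218/25 + 243653/1403 = 5785471/35075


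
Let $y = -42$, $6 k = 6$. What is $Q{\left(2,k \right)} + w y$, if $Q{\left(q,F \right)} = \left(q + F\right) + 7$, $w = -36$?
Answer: $1522$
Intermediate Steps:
$k = 1$ ($k = \frac{1}{6} \cdot 6 = 1$)
$Q{\left(q,F \right)} = 7 + F + q$ ($Q{\left(q,F \right)} = \left(F + q\right) + 7 = 7 + F + q$)
$Q{\left(2,k \right)} + w y = \left(7 + 1 + 2\right) - -1512 = 10 + 1512 = 1522$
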